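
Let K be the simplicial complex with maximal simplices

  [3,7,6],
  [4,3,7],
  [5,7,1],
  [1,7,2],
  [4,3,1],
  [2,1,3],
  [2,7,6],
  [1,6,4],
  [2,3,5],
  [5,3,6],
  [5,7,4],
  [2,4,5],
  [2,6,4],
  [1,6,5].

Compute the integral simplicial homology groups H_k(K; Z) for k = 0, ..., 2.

We work with the vertex ordering 1 < 2 < 3 < 4 < 5 < 6 < 7. The simplices of K, each written with vertices in increasing order, are:

  0-simplices (7): [1], [2], [3], [4], [5], [6], [7]
  1-simplices (21): [1,2], [1,3], [1,4], [1,5], [1,6], [1,7], [2,3], [2,4], [2,5], [2,6], [2,7], [3,4], [3,5], [3,6], [3,7], [4,5], [4,6], [4,7], [5,6], [5,7], [6,7]
  2-simplices (14): [1,2,3], [1,2,7], [1,3,4], [1,4,6], [1,5,6], [1,5,7], [2,3,5], [2,4,5], [2,4,6], [2,6,7], [3,4,7], [3,5,6], [3,6,7], [4,5,7]

so the chain groups are C_0 ≅ Z^7, C_1 ≅ Z^21, C_2 ≅ Z^14.

Boundary ∂_1: C_1 → C_0 maps an edge to its endpoints' difference, ∂[p,q] = q − p. For instance
  ∂[2,7] = [7] − [2].
As a 7×21 matrix over Z this has rank 6, with invariant factors (1,1,1,1,1,1).

∂_2: C_2 → C_1 maps a triangle to the signed sum of its edges. For instance
  ∂[2,6,7] = [6,7] − [2,7] + [2,6],
  ∂[1,4,6] = [4,6] − [1,6] + [1,4].
This gives a 21×14 integer matrix of rank 13; reducing to Smith normal form yields diagonal entries (1,1,1,1,1,1,1,1,1,1,1,1,1).

Computing H_k = (kernel of ∂_k) / (image of ∂_{k+1}):

  H_0: rank C_0 − rank ∂_1 = 7 − 6 = 1, and the invariant factors of ∂_1 are all 1, so H_0 = Z.
  H_1: rank ker ∂_1 − rank ∂_2 = (21 − 6) − 13 = 2, and the invariant factors of ∂_2 are all 1, so H_1 = Z^2.
  H_2: rank ker ∂_2 − rank ∂_3 = (14 − 13) − 0 = 1, and there is no ∂_3, so H_2 = Z.

H_0 ≅ Z,  H_1 ≅ Z^2,  H_2 ≅ Z.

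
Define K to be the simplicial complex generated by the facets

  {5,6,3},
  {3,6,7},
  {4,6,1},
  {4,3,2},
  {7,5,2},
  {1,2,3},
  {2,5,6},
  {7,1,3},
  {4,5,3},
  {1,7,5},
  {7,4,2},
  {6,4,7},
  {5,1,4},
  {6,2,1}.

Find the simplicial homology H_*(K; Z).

Take the total order 1 < 2 < 3 < 4 < 5 < 6 < 7 on the vertex set. Then K (dimension 2) consists of the simplices:

  0-simplices (7): [1], [2], [3], [4], [5], [6], [7]
  1-simplices (21): [1,2], [1,3], [1,4], [1,5], [1,6], [1,7], [2,3], [2,4], [2,5], [2,6], [2,7], [3,4], [3,5], [3,6], [3,7], [4,5], [4,6], [4,7], [5,6], [5,7], [6,7]
  2-simplices (14): [1,2,3], [1,2,6], [1,3,7], [1,4,5], [1,4,6], [1,5,7], [2,3,4], [2,4,7], [2,5,6], [2,5,7], [3,4,5], [3,5,6], [3,6,7], [4,6,7]

Hence C_0 ≅ Z^7, C_1 ≅ Z^21, C_2 ≅ Z^14.

∂_1: C_1 → C_0 is given by ∂[p,q] = [q] − [p]. For instance
  ∂[4,5] = [5] − [4].
The 7×21 boundary matrix has rank 6 and Smith normal form diag(1,1,1,1,1,1).

∂_2: C_2 → C_1 acts by ∂[p,q,r] = [q,r] − [p,r] + [p,q]. For instance
  ∂[1,3,7] = [3,7] − [1,7] + [1,3],
  ∂[2,4,7] = [4,7] − [2,7] + [2,4].
The resulting 21×14 matrix has rank 13, and its Smith normal form has invariant factors (1,1,1,1,1,1,1,1,1,1,1,1,1).

Now H_k = ker ∂_k / im ∂_{k+1}, so:

  H_0: rank C_0 − rank ∂_1 = 7 − 6 = 1, and the invariant factors of ∂_1 are all 1, so H_0 = Z.
  H_1: rank ker ∂_1 − rank ∂_2 = (21 − 6) − 13 = 2, and the invariant factors of ∂_2 are all 1, so H_1 = Z^2.
  H_2: rank ker ∂_2 − rank ∂_3 = (14 − 13) − 0 = 1, and there is no ∂_3, so H_2 = Z.

H_0 = Z,  H_1 = Z^2,  H_2 = Z.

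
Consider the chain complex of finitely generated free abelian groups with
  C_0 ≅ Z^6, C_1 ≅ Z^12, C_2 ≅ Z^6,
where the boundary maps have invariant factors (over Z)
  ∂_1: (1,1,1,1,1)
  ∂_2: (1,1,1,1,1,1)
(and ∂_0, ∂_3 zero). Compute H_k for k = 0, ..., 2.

H_0: b_0 = 6 − 0 − 5 = 1; torsion from ∂_1 factors > 1: none. So H_0 = Z.
H_1: b_1 = 12 − 5 − 6 = 1; torsion from ∂_2 factors > 1: none. So H_1 = Z.
H_2: b_2 = 6 − 6 − 0 = 0; torsion from ∂_3 factors > 1: none. So H_2 = 0.

H_0 = Z,  H_1 = Z,  H_2 = 0.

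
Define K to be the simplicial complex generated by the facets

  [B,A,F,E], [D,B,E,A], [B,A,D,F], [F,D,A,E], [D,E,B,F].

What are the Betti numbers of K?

b_0 = 1, b_1 = 0, b_2 = 0, b_3 = 1.

We work with the vertex ordering A < B < D < E < F. The simplices of K, each written with vertices in increasing order, are:

  0-simplices (5): A, B, D, E, F
  1-simplices (10): AB, AD, AE, AF, BD, BE, BF, DE, DF, EF
  2-simplices (10): ABD, ABE, ABF, ADE, ADF, AEF, BDE, BDF, BEF, DEF
  3-simplices (5): ABDE, ABDF, ABEF, ADEF, BDEF

giving chain groups C_0 ≅ Z^5, C_1 ≅ Z^10, C_2 ≅ Z^10, C_3 ≅ Z^5.

Boundary ∂_1: C_1 → C_0 sends each edge [p,q] (with p < q) to q − p.
This gives a 5×10 integer matrix of rank 4; reducing to Smith normal form yields diagonal entries (1,1,1,1).

The boundary map ∂_2: C_2 → C_1 sends each 2-simplex [p,q,r] to [q,r] − [p,r] + [p,q]. For instance
  ∂ADE = DE − AE + AD,
  ∂BDE = DE − BE + BD.
The resulting 10×10 matrix has rank 6, and its Smith normal form has invariant factors (1,1,1,1,1,1).

The boundary map ∂_3: C_3 → C_2 sends each 3-simplex σ to the alternating sum Σ_i (−1)^i (σ with its i-th vertex removed). For instance
  ∂BDEF = DEF − BEF + BDF − BDE,
  ∂ABEF = BEF − AEF + ABF − ABE.
As a 10×5 matrix over Z this has rank 4, with invariant factors (1,1,1,1).

Reading off H_k = ker ∂_k / im ∂_{k+1}:

  H_0: rank C_0 − rank ∂_1 = 5 − 4 = 1, and the invariant factors of ∂_1 are all 1, so H_0 ≅ Z.
  H_1: rank ker ∂_1 − rank ∂_2 = (10 − 4) − 6 = 0, and the invariant factors of ∂_2 are all 1, so H_1 ≅ 0.
  H_2: rank ker ∂_2 − rank ∂_3 = (10 − 6) − 4 = 0, and the invariant factors of ∂_3 are all 1, so H_2 ≅ 0.
  H_3: rank ker ∂_3 − rank ∂_4 = (5 − 4) − 0 = 1, and there is no ∂_4, so H_3 ≅ Z.

As a check, the Euler characteristic is 5 − 10 + 10 − 5 = 0, which agrees with 1 − 0 + 0 − 1 = 0.

Hence the Betti numbers are b_0 = 1, b_1 = 0, b_2 = 0, b_3 = 1.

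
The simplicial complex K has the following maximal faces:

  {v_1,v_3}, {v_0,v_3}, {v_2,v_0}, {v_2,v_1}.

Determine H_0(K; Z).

We work with the vertex ordering v_0 < v_1 < v_2 < v_3. The simplices of K, each written with vertices in increasing order, are:

  0-simplices (4): [v_0], [v_1], [v_2], [v_3]
  1-simplices (4): [v_0,v_2], [v_0,v_3], [v_1,v_2], [v_1,v_3]

so the chain groups are C_0 ≅ Z^4, C_1 ≅ Z^4.

Boundary ∂_1: C_1 → C_0 is given by ∂[p,q] = [q] − [p].
As a 4×4 matrix over Z this has rank 3, with invariant factors (1,1,1).

Computing H_k = (kernel of ∂_k) / (image of ∂_{k+1}):

  H_0: rank C_0 − rank ∂_1 = 4 − 3 = 1, and the invariant factors of ∂_1 are all 1, so H_0 = Z.

H_0 ≅ Z.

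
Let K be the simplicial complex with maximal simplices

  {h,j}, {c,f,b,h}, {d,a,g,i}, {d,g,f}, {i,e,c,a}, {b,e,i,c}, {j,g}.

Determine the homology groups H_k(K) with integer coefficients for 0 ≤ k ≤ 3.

H_0 ≅ Z,  H_1 ≅ Z^2,  H_2 = 0,  H_3 = 0.

Fix the vertex order a < b < c < d < e < f < g < h < i < j and write every simplex with vertices in increasing order. Then dim K = 3 and the simplices of K are:

  0-simplices (10): a, b, c, d, e, f, g, h, i, j
  1-simplices (23): ac, ad, ae, ag, ai, bc, be, bf, bh, bi, ce, cf, ch, ci, df, dg, di, ei, fg, fh, gi, gj, hj
  2-simplices (16): ace, aci, adg, adi, aei, agi, bce, bcf, bch, bci, bei, bfh, cei, cfh, dfg, dgi
  3-simplices (4): acei, adgi, bcei, bcfh

Hence C_0 ≅ Z^10, C_1 ≅ Z^23, C_2 ≅ Z^16, C_3 ≅ Z^4.

Boundary ∂_1: C_1 → C_0 sends each edge [p,q] (with p < q) to q − p.
As a 10×23 matrix over Z this has rank 9, with invariant factors (1,1,1,1,1,1,1,1,1).

The boundary map ∂_2: C_2 → C_1 acts by ∂[p,q,r] = [q,r] − [p,r] + [p,q]. For instance
  ∂ace = ce − ae + ac,
  ∂bei = ei − bi + be.
The 23×16 boundary matrix has rank 12 and Smith normal form diag(1,1,1,1,1,1,1,1,1,1,1,1).

Boundary ∂_3: C_3 → C_2 sends each 3-simplex σ to the alternating sum Σ_i (−1)^i (σ with its i-th vertex removed). For instance
  ∂bcfh = cfh − bfh + bch − bcf,
  ∂adgi = dgi − agi + adi − adg.
As a 16×4 matrix over Z this has rank 4, with invariant factors (1,1,1,1).

Reading off H_k = ker ∂_k / im ∂_{k+1}:

  H_0: rank C_0 − rank ∂_1 = 10 − 9 = 1, and the invariant factors of ∂_1 are all 1, so H_0 ≅ Z.
  H_1: rank ker ∂_1 − rank ∂_2 = (23 − 9) − 12 = 2, and the invariant factors of ∂_2 are all 1, so H_1 ≅ Z^2.
  H_2: rank ker ∂_2 − rank ∂_3 = (16 − 12) − 4 = 0, and the invariant factors of ∂_3 are all 1, so H_2 ≅ 0.
  H_3: rank ker ∂_3 − rank ∂_4 = (4 − 4) − 0 = 0, and there is no ∂_4, so H_3 ≅ 0.

As a check, the Euler characteristic is 10 − 23 + 16 − 4 = -1, which agrees with 1 − 2 + 0 − 0 = -1.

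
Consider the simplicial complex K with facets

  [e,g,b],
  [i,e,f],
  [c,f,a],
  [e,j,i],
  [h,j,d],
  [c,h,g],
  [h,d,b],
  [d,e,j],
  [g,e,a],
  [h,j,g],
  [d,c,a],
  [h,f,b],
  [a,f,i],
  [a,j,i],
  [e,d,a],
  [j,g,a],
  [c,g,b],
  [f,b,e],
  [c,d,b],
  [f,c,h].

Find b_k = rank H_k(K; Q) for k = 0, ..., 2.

b_0 = 1, b_1 = 1, b_2 = 0.

We work with the vertex ordering a < b < c < d < e < f < g < h < i < j. The simplices of K, each written with vertices in increasing order, are:

  0-simplices (10): a, b, c, d, e, f, g, h, i, j
  1-simplices (30): ac, ad, ae, af, ag, ai, aj, bc, bd, be, bf, bg, bh, cd, cf, cg, ch, de, dh, dj, ef, eg, ei, ej, fh, fi, gh, gj, hj, ij
  2-simplices (20): acd, acf, ade, aeg, afi, agj, aij, bcd, bcg, bdh, bef, beg, bfh, cfh, cgh, dej, dhj, efi, eij, ghj

so the chain groups are C_0 ≅ Z^10, C_1 ≅ Z^30, C_2 ≅ Z^20.

The boundary map ∂_1: C_1 → C_0 maps an edge to its endpoints' difference, ∂[p,q] = q − p. For instance
  ∂bd = d − b.
The resulting 10×30 matrix has rank 9, and its Smith normal form has invariant factors (1,1,1,1,1,1,1,1,1).

Boundary ∂_2: C_2 → C_1 acts by ∂[p,q,r] = [q,r] − [p,r] + [p,q]. For instance
  ∂acf = cf − af + ac,
  ∂aeg = eg − ag + ae.
As a 30×20 matrix over Z this has rank 20, with invariant factors (1,1,1,1,1,1,1,1,1,1,1,1,1,1,1,1,1,1,1,2).

Now H_k = ker ∂_k / im ∂_{k+1}, so:

  H_0: rank C_0 − rank ∂_1 = 10 − 9 = 1, and the invariant factors of ∂_1 are all 1, so H_0 ≅ Z.
  H_1: rank ker ∂_1 − rank ∂_2 = (30 − 9) − 20 = 1, and ∂_2 has invariant factor 2 > 1, so H_1 ≅ Z ⊕ Z/2.
  H_2: rank ker ∂_2 − rank ∂_3 = (20 − 20) − 0 = 0, and there is no ∂_3, so H_2 ≅ 0.

(K is a triangulation of the Klein bottle.)

Hence the Betti numbers are b_0 = 1, b_1 = 1, b_2 = 0.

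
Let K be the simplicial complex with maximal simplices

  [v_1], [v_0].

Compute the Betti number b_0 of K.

b_0 = 2.

Fix the vertex order v_0 < v_1 and write every simplex with vertices in increasing order. Then dim K = 0 and the simplices of K are:

  0-simplices (2): [v_0], [v_1]

giving chain groups C_0 ≅ Z^2.

Reading off H_k = ker ∂_k / im ∂_{k+1}:

  H_0: rank C_0 − rank ∂_1 = 2 − 0 = 2, and there is no ∂_1, so H_0 ≅ Z^2.

Hence the Betti numbers are b_0 = 2.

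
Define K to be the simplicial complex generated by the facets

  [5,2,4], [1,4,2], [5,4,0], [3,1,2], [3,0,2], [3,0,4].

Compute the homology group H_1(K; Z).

Fix the vertex order 0 < 1 < 2 < 3 < 4 < 5 and write every simplex with vertices in increasing order. Then dim K = 2 and the simplices of K are:

  0-simplices (6): [0], [1], [2], [3], [4], [5]
  1-simplices (12): [0,2], [0,3], [0,4], [0,5], [1,2], [1,3], [1,4], [2,3], [2,4], [2,5], [3,4], [4,5]
  2-simplices (6): [0,2,3], [0,3,4], [0,4,5], [1,2,3], [1,2,4], [2,4,5]

Hence C_0 ≅ Z^6, C_1 ≅ Z^12, C_2 ≅ Z^6.

The boundary map ∂_1: C_1 → C_0 is given by ∂[p,q] = [q] − [p].
As a 6×12 matrix over Z this has rank 5, with invariant factors (1,1,1,1,1).

Boundary ∂_2: C_2 → C_1 acts by ∂[p,q,r] = [q,r] − [p,r] + [p,q]. For instance
  ∂[2,4,5] = [4,5] − [2,5] + [2,4],
  ∂[1,2,3] = [2,3] − [1,3] + [1,2].
The resulting 12×6 matrix has rank 6, and its Smith normal form has invariant factors (1,1,1,1,1,1).

Reading off H_k = ker ∂_k / im ∂_{k+1}:

  H_1: rank ker ∂_1 − rank ∂_2 = (12 − 5) − 6 = 1, and the invariant factors of ∂_2 are all 1, so H_1 ≅ Z.

H_1 = Z.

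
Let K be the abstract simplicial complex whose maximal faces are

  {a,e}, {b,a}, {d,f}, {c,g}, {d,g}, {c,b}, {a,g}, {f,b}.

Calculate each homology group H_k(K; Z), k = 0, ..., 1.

H_0 = Z,  H_1 = Z^2.

We work with the vertex ordering a < b < c < d < e < f < g. The simplices of K, each written with vertices in increasing order, are:

  0-simplices (7): a, b, c, d, e, f, g
  1-simplices (8): ab, ae, ag, bc, bf, cg, df, dg

Hence C_0 ≅ Z^7, C_1 ≅ Z^8.

Boundary ∂_1: C_1 → C_0 sends each edge [p,q] (with p < q) to q − p. For instance
  ∂ab = b − a.
The resulting 7×8 matrix has rank 6, and its Smith normal form has invariant factors (1,1,1,1,1,1).

From H_k ≅ ker(∂_k) / im(∂_{k+1}) we obtain:

  H_0: rank C_0 − rank ∂_1 = 7 − 6 = 1, and the invariant factors of ∂_1 are all 1, so H_0 ≅ Z.
  H_1: rank ker ∂_1 − rank ∂_2 = (8 − 6) − 0 = 2, and there is no ∂_2, so H_1 ≅ Z^2.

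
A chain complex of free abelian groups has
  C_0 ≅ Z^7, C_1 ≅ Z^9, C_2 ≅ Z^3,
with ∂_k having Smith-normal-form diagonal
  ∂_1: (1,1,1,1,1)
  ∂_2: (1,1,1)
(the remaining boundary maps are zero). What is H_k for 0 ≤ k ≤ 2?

H_0 = Z^2,  H_1 = Z,  H_2 = 0.

H_0: b_0 = 7 − 0 − 5 = 2; torsion from ∂_1 factors > 1: none. So H_0 = Z^2.
H_1: b_1 = 9 − 5 − 3 = 1; torsion from ∂_2 factors > 1: none. So H_1 = Z.
H_2: b_2 = 3 − 3 − 0 = 0; torsion from ∂_3 factors > 1: none. So H_2 = 0.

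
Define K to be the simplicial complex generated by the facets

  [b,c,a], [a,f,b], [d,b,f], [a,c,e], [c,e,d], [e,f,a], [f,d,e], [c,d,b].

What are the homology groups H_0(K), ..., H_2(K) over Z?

Fix the vertex order a < b < c < d < e < f and write every simplex with vertices in increasing order. Then dim K = 2 and the simplices of K are:

  0-simplices (6): a, b, c, d, e, f
  1-simplices (12): ab, ac, ae, af, bc, bd, bf, cd, ce, de, df, ef
  2-simplices (8): abc, abf, ace, aef, bcd, bdf, cde, def

so the chain groups are C_0 ≅ Z^6, C_1 ≅ Z^12, C_2 ≅ Z^8.

∂_1: C_1 → C_0 is given by ∂[p,q] = [q] − [p].
This gives a 6×12 integer matrix of rank 5; reducing to Smith normal form yields diagonal entries (1,1,1,1,1).

The boundary map ∂_2: C_2 → C_1 acts by ∂[p,q,r] = [q,r] − [p,r] + [p,q]. For instance
  ∂abc = bc − ac + ab,
  ∂abf = bf − af + ab.
As a 12×8 matrix over Z this has rank 7, with invariant factors (1,1,1,1,1,1,1).

From H_k ≅ ker(∂_k) / im(∂_{k+1}) we obtain:

  H_0: rank C_0 − rank ∂_1 = 6 − 5 = 1, and the invariant factors of ∂_1 are all 1, so H_0 ≅ Z.
  H_1: rank ker ∂_1 − rank ∂_2 = (12 − 5) − 7 = 0, and the invariant factors of ∂_2 are all 1, so H_1 ≅ 0.
  H_2: rank ker ∂_2 − rank ∂_3 = (8 − 7) − 0 = 1, and there is no ∂_3, so H_2 ≅ Z.

As a check, the Euler characteristic is 6 − 12 + 8 = 2, which agrees with 1 − 0 + 1 = 2.
(K is a triangulation of the 2-sphere S^2.)

H_0 = Z,  H_1 = 0,  H_2 = Z.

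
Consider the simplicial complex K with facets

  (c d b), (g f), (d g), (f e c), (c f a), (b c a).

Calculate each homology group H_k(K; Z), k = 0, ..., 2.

K has 7 vertices, 11 edges, 4 triangles.
rank ∂_0 = 0, rank ∂_1 = 6 ⇒ b_0 = 7 − 0 − 6 = 1; all invariant factors of ∂_1 are 1 so no torsion. So H_0 ≅ Z.
rank ∂_1 = 6, rank ∂_2 = 4 ⇒ b_1 = 11 − 6 − 4 = 1; all invariant factors of ∂_2 are 1 so no torsion. So H_1 ≅ Z.
rank ∂_2 = 4, rank ∂_3 = 0 ⇒ b_2 = 4 − 4 − 0 = 0. So H_2 ≅ 0.

H_0 ≅ Z,  H_1 ≅ Z,  H_2 = 0.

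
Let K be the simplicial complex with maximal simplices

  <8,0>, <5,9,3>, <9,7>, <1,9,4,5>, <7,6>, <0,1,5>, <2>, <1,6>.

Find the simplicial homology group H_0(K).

Fix the vertex order 0 < 1 < 2 < 3 < 4 < 5 < 6 < 7 < 8 < 9 and write every simplex with vertices in increasing order. Then dim K = 3 and the simplices of K are:

  0-simplices (10): [0], [1], [2], [3], [4], [5], [6], [7], [8], [9]
  1-simplices (14): [0,1], [0,5], [0,8], [1,4], [1,5], [1,6], [1,9], [3,5], [3,9], [4,5], [4,9], [5,9], [6,7], [7,9]
  2-simplices (6): [0,1,5], [1,4,5], [1,4,9], [1,5,9], [3,5,9], [4,5,9]
  3-simplices (1): [1,4,5,9]

so the chain groups are C_0 ≅ Z^10, C_1 ≅ Z^14, C_2 ≅ Z^6, C_3 ≅ Z^1.

The boundary map ∂_1: C_1 → C_0 is given by ∂[p,q] = [q] − [p]. For instance
  ∂[0,8] = [8] − [0].
This gives a 10×14 integer matrix of rank 8; reducing to Smith normal form yields diagonal entries (1,1,1,1,1,1,1,1).

Boundary ∂_2: C_2 → C_1 sends each 2-simplex [p,q,r] to [q,r] − [p,r] + [p,q]. For instance
  ∂[0,1,5] = [1,5] − [0,5] + [0,1],
  ∂[1,5,9] = [5,9] − [1,9] + [1,5].
The 14×6 boundary matrix has rank 5 and Smith normal form diag(1,1,1,1,1).

The boundary map ∂_3: C_3 → C_2 sends each 3-simplex σ to the alternating sum Σ_i (−1)^i (σ with its i-th vertex removed). For instance
  ∂[1,4,5,9] = [4,5,9] − [1,5,9] + [1,4,9] − [1,4,5].
This gives a 6×1 integer matrix of rank 1; reducing to Smith normal form yields diagonal entries (1).

Reading off H_k = ker ∂_k / im ∂_{k+1}:

  H_0: rank C_0 − rank ∂_1 = 10 − 8 = 2, and the invariant factors of ∂_1 are all 1, so H_0 = Z^2.

H_0 = Z^2.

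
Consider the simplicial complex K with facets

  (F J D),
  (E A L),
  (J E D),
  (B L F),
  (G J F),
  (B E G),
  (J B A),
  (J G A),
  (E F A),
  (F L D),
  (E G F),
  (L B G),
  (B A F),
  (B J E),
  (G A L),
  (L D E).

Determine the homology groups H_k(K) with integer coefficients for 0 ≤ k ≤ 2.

H_0 = Z,  H_1 = Z^2,  H_2 = Z.

K has 8 vertices, 24 edges, 16 triangles.
rank ∂_0 = 0, rank ∂_1 = 7 ⇒ b_0 = 8 − 0 − 7 = 1; all invariant factors of ∂_1 are 1 so no torsion. So H_0 = Z.
rank ∂_1 = 7, rank ∂_2 = 15 ⇒ b_1 = 24 − 7 − 15 = 2; all invariant factors of ∂_2 are 1 so no torsion. So H_1 = Z^2.
rank ∂_2 = 15, rank ∂_3 = 0 ⇒ b_2 = 16 − 15 − 0 = 1. So H_2 = Z.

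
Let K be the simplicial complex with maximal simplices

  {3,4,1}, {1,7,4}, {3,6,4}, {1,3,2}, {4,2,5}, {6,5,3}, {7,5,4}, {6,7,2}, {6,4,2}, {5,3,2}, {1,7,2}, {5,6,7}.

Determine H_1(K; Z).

Order the vertices as 1 < 2 < 3 < 4 < 5 < 6 < 7. Listing each simplex with vertices in this order, K has dimension 2 with simplices:

  0-simplices (7): [1], [2], [3], [4], [5], [6], [7]
  1-simplices (18): [1,2], [1,3], [1,4], [1,7], [2,3], [2,4], [2,5], [2,6], [2,7], [3,4], [3,5], [3,6], [4,5], [4,6], [4,7], [5,6], [5,7], [6,7]
  2-simplices (12): [1,2,3], [1,2,7], [1,3,4], [1,4,7], [2,3,5], [2,4,5], [2,4,6], [2,6,7], [3,4,6], [3,5,6], [4,5,7], [5,6,7]

giving chain groups C_0 ≅ Z^7, C_1 ≅ Z^18, C_2 ≅ Z^12.

∂_1: C_1 → C_0 sends each edge [p,q] (with p < q) to q − p. For instance
  ∂[4,5] = [5] − [4].
The resulting 7×18 matrix has rank 6, and its Smith normal form has invariant factors (1,1,1,1,1,1).

The boundary map ∂_2: C_2 → C_1 sends each 2-simplex [p,q,r] to [q,r] − [p,r] + [p,q]. For instance
  ∂[1,4,7] = [4,7] − [1,7] + [1,4],
  ∂[3,4,6] = [4,6] − [3,6] + [3,4].
As a 18×12 matrix over Z this has rank 12, with invariant factors (1,1,1,1,1,1,1,1,1,1,1,2).

Reading off H_k = ker ∂_k / im ∂_{k+1}:

  H_1: rank ker ∂_1 − rank ∂_2 = (18 − 6) − 12 = 0, and ∂_2 has invariant factor 2 > 1, so H_1 ≅ Z/2.

(K is a triangulation of the real projective plane RP^2.)

H_1 ≅ Z/2.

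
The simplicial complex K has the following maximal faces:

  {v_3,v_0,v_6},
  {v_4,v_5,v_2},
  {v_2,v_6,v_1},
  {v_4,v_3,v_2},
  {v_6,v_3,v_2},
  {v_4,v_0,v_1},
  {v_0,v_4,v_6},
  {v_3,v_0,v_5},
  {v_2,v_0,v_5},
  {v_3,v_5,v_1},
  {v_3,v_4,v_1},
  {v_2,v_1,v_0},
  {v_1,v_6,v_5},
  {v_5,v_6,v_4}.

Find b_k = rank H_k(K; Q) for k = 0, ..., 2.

b_0 = 1, b_1 = 2, b_2 = 1.

Fix the vertex order v_0 < v_1 < v_2 < v_3 < v_4 < v_5 < v_6 and write every simplex with vertices in increasing order. Then dim K = 2 and the simplices of K are:

  0-simplices (7): [v_0], [v_1], [v_2], [v_3], [v_4], [v_5], [v_6]
  1-simplices (21): (21 of them)
  2-simplices (14): (14 of them)

so the chain groups are C_0 ≅ Z^7, C_1 ≅ Z^21, C_2 ≅ Z^14.

∂_1: C_1 → C_0 maps an edge to its endpoints' difference, ∂[p,q] = q − p.
As a 7×21 matrix over Z this has rank 6, with invariant factors (1,1,1,1,1,1).

The boundary map ∂_2: C_2 → C_1 maps a triangle to the signed sum of its edges. For instance
  ∂[v_0,v_1,v_4] = [v_1,v_4] − [v_0,v_4] + [v_0,v_1],
  ∂[v_2,v_3,v_6] = [v_3,v_6] − [v_2,v_6] + [v_2,v_3].
The 21×14 boundary matrix has rank 13 and Smith normal form diag(1,1,1,1,1,1,1,1,1,1,1,1,1).

Reading off H_k = ker ∂_k / im ∂_{k+1}:

  H_0: rank C_0 − rank ∂_1 = 7 − 6 = 1, and the invariant factors of ∂_1 are all 1, so H_0 = Z.
  H_1: rank ker ∂_1 − rank ∂_2 = (21 − 6) − 13 = 2, and the invariant factors of ∂_2 are all 1, so H_1 = Z^2.
  H_2: rank ker ∂_2 − rank ∂_3 = (14 − 13) − 0 = 1, and there is no ∂_3, so H_2 = Z.

As a check, the Euler characteristic is 7 − 21 + 14 = 0, which agrees with 1 − 2 + 1 = 0.

Hence the Betti numbers are b_0 = 1, b_1 = 2, b_2 = 1.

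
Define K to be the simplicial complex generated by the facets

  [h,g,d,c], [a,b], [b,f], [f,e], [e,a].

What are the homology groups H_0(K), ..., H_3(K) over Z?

We work with the vertex ordering a < b < c < d < e < f < g < h. The simplices of K, each written with vertices in increasing order, are:

  0-simplices (8): a, b, c, d, e, f, g, h
  1-simplices (10): ab, ae, bf, cd, cg, ch, dg, dh, ef, gh
  2-simplices (4): cdg, cdh, cgh, dgh
  3-simplices (1): cdgh

giving chain groups C_0 ≅ Z^8, C_1 ≅ Z^10, C_2 ≅ Z^4, C_3 ≅ Z^1.

∂_1: C_1 → C_0 is given by ∂[p,q] = [q] − [p]. For instance
  ∂dg = g − d.
The resulting 8×10 matrix has rank 6, and its Smith normal form has invariant factors (1,1,1,1,1,1).

∂_2: C_2 → C_1 acts by ∂[p,q,r] = [q,r] − [p,r] + [p,q]. For instance
  ∂dgh = gh − dh + dg,
  ∂cgh = gh − ch + cg.
This gives a 10×4 integer matrix of rank 3; reducing to Smith normal form yields diagonal entries (1,1,1).

The boundary map ∂_3: C_3 → C_2 sends each 3-simplex σ to the alternating sum Σ_i (−1)^i (σ with its i-th vertex removed). For instance
  ∂cdgh = dgh − cgh + cdh − cdg.
The 4×1 boundary matrix has rank 1 and Smith normal form diag(1).

Now H_k = ker ∂_k / im ∂_{k+1}, so:

  H_0: rank C_0 − rank ∂_1 = 8 − 6 = 2, and the invariant factors of ∂_1 are all 1, so H_0 ≅ Z^2.
  H_1: rank ker ∂_1 − rank ∂_2 = (10 − 6) − 3 = 1, and the invariant factors of ∂_2 are all 1, so H_1 ≅ Z.
  H_2: rank ker ∂_2 − rank ∂_3 = (4 − 3) − 1 = 0, and the invariant factors of ∂_3 are all 1, so H_2 ≅ 0.
  H_3: rank ker ∂_3 − rank ∂_4 = (1 − 1) − 0 = 0, and there is no ∂_4, so H_3 ≅ 0.

(K is a triangulation of the disjoint union of the circle S^1 and the 3-simplex.)

H_0 ≅ Z^2,  H_1 ≅ Z,  H_2 = 0,  H_3 = 0.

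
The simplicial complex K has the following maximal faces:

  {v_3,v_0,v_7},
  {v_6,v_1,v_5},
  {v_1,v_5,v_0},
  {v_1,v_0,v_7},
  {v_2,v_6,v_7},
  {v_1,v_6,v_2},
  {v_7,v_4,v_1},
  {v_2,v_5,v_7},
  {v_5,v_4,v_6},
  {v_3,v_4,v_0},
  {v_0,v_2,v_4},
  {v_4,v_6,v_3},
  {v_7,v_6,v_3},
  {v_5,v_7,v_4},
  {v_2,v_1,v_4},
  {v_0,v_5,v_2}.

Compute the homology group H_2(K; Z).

Take the total order v_0 < v_1 < v_2 < v_3 < v_4 < v_5 < v_6 < v_7 on the vertex set. Then K (dimension 2) consists of the simplices:

  0-simplices (8): [v_0], [v_1], [v_2], [v_3], [v_4], [v_5], [v_6], [v_7]
  1-simplices (24): (24 of them)
  2-simplices (16): (16 of them)

so the chain groups are C_0 ≅ Z^8, C_1 ≅ Z^24, C_2 ≅ Z^16.

Boundary ∂_1: C_1 → C_0 sends each edge [p,q] (with p < q) to q − p.
The resulting 8×24 matrix has rank 7, and its Smith normal form has invariant factors (1,1,1,1,1,1,1).

The boundary map ∂_2: C_2 → C_1 sends each 2-simplex [p,q,r] to [q,r] − [p,r] + [p,q]. For instance
  ∂[v_3,v_4,v_6] = [v_4,v_6] − [v_3,v_6] + [v_3,v_4],
  ∂[v_0,v_3,v_4] = [v_3,v_4] − [v_0,v_4] + [v_0,v_3].
This gives a 24×16 integer matrix of rank 15; reducing to Smith normal form yields diagonal entries (1,1,1,1,1,1,1,1,1,1,1,1,1,1,1).

Now H_k = ker ∂_k / im ∂_{k+1}, so:

  H_2: rank ker ∂_2 − rank ∂_3 = (16 − 15) − 0 = 1, and there is no ∂_3, so H_2 ≅ Z.

(K is a triangulation of the torus T^2.)

H_2 ≅ Z.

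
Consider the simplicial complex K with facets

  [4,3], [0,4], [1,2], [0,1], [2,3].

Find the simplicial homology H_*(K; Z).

H_0 ≅ Z,  H_1 ≅ Z.

We work with the vertex ordering 0 < 1 < 2 < 3 < 4. The simplices of K, each written with vertices in increasing order, are:

  0-simplices (5): [0], [1], [2], [3], [4]
  1-simplices (5): [0,1], [0,4], [1,2], [2,3], [3,4]

giving chain groups C_0 ≅ Z^5, C_1 ≅ Z^5.

∂_1: C_1 → C_0 maps an edge to its endpoints' difference, ∂[p,q] = q − p.
As a 5×5 matrix over Z this has rank 4, with invariant factors (1,1,1,1).

From H_k ≅ ker(∂_k) / im(∂_{k+1}) we obtain:

  H_0: rank C_0 − rank ∂_1 = 5 − 4 = 1, and the invariant factors of ∂_1 are all 1, so H_0 = Z.
  H_1: rank ker ∂_1 − rank ∂_2 = (5 − 4) − 0 = 1, and there is no ∂_2, so H_1 = Z.

(K is a triangulation of the circle S^1.)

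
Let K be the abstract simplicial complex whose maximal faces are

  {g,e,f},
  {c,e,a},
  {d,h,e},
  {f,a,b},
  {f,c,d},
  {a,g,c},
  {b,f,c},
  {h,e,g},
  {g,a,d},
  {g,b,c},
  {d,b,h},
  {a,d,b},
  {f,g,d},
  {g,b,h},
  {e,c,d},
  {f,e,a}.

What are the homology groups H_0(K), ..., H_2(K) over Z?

H_0 = Z,  H_1 = Z^2,  H_2 = Z.

Take the total order a < b < c < d < e < f < g < h on the vertex set. Then K (dimension 2) consists of the simplices:

  0-simplices (8): a, b, c, d, e, f, g, h
  1-simplices (24): ab, ac, ad, ae, af, ag, bc, bd, bf, bg, bh, cd, ce, cf, cg, de, df, dg, dh, ef, eg, eh, fg, gh
  2-simplices (16): abd, abf, ace, acg, adg, aef, bcf, bcg, bdh, bgh, cde, cdf, deh, dfg, efg, egh

giving chain groups C_0 ≅ Z^8, C_1 ≅ Z^24, C_2 ≅ Z^16.

The boundary map ∂_1: C_1 → C_0 is given by ∂[p,q] = [q] − [p].
This gives a 8×24 integer matrix of rank 7; reducing to Smith normal form yields diagonal entries (1,1,1,1,1,1,1).

Boundary ∂_2: C_2 → C_1 sends each 2-simplex [p,q,r] to [q,r] − [p,r] + [p,q]. For instance
  ∂bdh = dh − bh + bd,
  ∂acg = cg − ag + ac.
As a 24×16 matrix over Z this has rank 15, with invariant factors (1,1,1,1,1,1,1,1,1,1,1,1,1,1,1).

Reading off H_k = ker ∂_k / im ∂_{k+1}:

  H_0: rank C_0 − rank ∂_1 = 8 − 7 = 1, and the invariant factors of ∂_1 are all 1, so H_0 ≅ Z.
  H_1: rank ker ∂_1 − rank ∂_2 = (24 − 7) − 15 = 2, and the invariant factors of ∂_2 are all 1, so H_1 ≅ Z^2.
  H_2: rank ker ∂_2 − rank ∂_3 = (16 − 15) − 0 = 1, and there is no ∂_3, so H_2 ≅ Z.

As a check, the Euler characteristic is 8 − 24 + 16 = 0, which agrees with 1 − 2 + 1 = 0.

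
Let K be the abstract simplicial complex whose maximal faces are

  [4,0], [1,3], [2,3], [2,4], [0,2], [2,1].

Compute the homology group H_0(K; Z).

H_0 = Z.

K has 5 vertices, 6 edges.
rank ∂_0 = 0, rank ∂_1 = 4 ⇒ b_0 = 5 − 0 − 4 = 1; all invariant factors of ∂_1 are 1 so no torsion. So H_0 = Z.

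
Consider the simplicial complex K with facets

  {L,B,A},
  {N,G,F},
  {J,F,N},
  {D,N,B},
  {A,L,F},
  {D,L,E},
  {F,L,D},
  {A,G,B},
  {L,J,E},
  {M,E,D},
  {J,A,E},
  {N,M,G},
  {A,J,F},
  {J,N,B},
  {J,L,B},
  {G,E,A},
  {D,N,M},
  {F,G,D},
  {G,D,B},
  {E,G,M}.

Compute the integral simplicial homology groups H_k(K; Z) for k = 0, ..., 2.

H_0 ≅ Z,  H_1 ≅ Z ⊕ Z/2,  H_2 = 0.

Fix the vertex order A < B < D < E < F < G < J < L < M < N and write every simplex with vertices in increasing order. Then dim K = 2 and the simplices of K are:

  0-simplices (10): A, B, D, E, F, G, J, L, M, N
  1-simplices (30): AB, AE, AF, AG, AJ, AL, BD, BG, BJ, BL, BN, DE, DF, DG, DL, DM, DN, EG, EJ, EL, EM, FG, FJ, FL, FN, GM, GN, JL, JN, MN
  2-simplices (20): ABG, ABL, AEG, AEJ, AFJ, AFL, BDG, BDN, BJL, BJN, DEL, DEM, DFG, DFL, DMN, EGM, EJL, FGN, FJN, GMN

Hence C_0 ≅ Z^10, C_1 ≅ Z^30, C_2 ≅ Z^20.

The boundary map ∂_1: C_1 → C_0 sends each edge [p,q] (with p < q) to q − p. For instance
  ∂GN = N − G.
The resulting 10×30 matrix has rank 9, and its Smith normal form has invariant factors (1,1,1,1,1,1,1,1,1).

∂_2: C_2 → C_1 maps a triangle to the signed sum of its edges. For instance
  ∂FGN = GN − FN + FG,
  ∂ABL = BL − AL + AB.
The 30×20 boundary matrix has rank 20 and Smith normal form diag(1,1,1,1,1,1,1,1,1,1,1,1,1,1,1,1,1,1,1,2).

Computing H_k = (kernel of ∂_k) / (image of ∂_{k+1}):

  H_0: rank C_0 − rank ∂_1 = 10 − 9 = 1, and the invariant factors of ∂_1 are all 1, so H_0 ≅ Z.
  H_1: rank ker ∂_1 − rank ∂_2 = (30 − 9) − 20 = 1, and ∂_2 has invariant factor 2 > 1, so H_1 ≅ Z ⊕ Z/2.
  H_2: rank ker ∂_2 − rank ∂_3 = (20 − 20) − 0 = 0, and there is no ∂_3, so H_2 ≅ 0.

(K is a triangulation of the Klein bottle.)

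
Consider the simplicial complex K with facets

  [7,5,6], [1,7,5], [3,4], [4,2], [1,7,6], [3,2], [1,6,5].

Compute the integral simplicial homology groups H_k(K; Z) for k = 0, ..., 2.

We work with the vertex ordering 1 < 2 < 3 < 4 < 5 < 6 < 7. The simplices of K, each written with vertices in increasing order, are:

  0-simplices (7): [1], [2], [3], [4], [5], [6], [7]
  1-simplices (9): [1,5], [1,6], [1,7], [2,3], [2,4], [3,4], [5,6], [5,7], [6,7]
  2-simplices (4): [1,5,6], [1,5,7], [1,6,7], [5,6,7]

Hence C_0 ≅ Z^7, C_1 ≅ Z^9, C_2 ≅ Z^4.

∂_1: C_1 → C_0 sends each edge [p,q] (with p < q) to q − p. For instance
  ∂[1,5] = [5] − [1].
As a 7×9 matrix over Z this has rank 5, with invariant factors (1,1,1,1,1).

∂_2: C_2 → C_1 acts by ∂[p,q,r] = [q,r] − [p,r] + [p,q]. For instance
  ∂[5,6,7] = [6,7] − [5,7] + [5,6],
  ∂[1,5,6] = [5,6] − [1,6] + [1,5].
The resulting 9×4 matrix has rank 3, and its Smith normal form has invariant factors (1,1,1).

From H_k ≅ ker(∂_k) / im(∂_{k+1}) we obtain:

  H_0: rank C_0 − rank ∂_1 = 7 − 5 = 2, and the invariant factors of ∂_1 are all 1, so H_0 ≅ Z^2.
  H_1: rank ker ∂_1 − rank ∂_2 = (9 − 5) − 3 = 1, and the invariant factors of ∂_2 are all 1, so H_1 ≅ Z.
  H_2: rank ker ∂_2 − rank ∂_3 = (4 − 3) − 0 = 1, and there is no ∂_3, so H_2 ≅ Z.

H_0 ≅ Z^2,  H_1 ≅ Z,  H_2 ≅ Z.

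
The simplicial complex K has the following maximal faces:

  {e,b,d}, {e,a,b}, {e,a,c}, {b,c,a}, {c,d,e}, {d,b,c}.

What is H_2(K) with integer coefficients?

Take the total order a < b < c < d < e on the vertex set. Then K (dimension 2) consists of the simplices:

  0-simplices (5): a, b, c, d, e
  1-simplices (9): ab, ac, ae, bc, bd, be, cd, ce, de
  2-simplices (6): abc, abe, ace, bcd, bde, cde

Hence C_0 ≅ Z^5, C_1 ≅ Z^9, C_2 ≅ Z^6.

Boundary ∂_1: C_1 → C_0 maps an edge to its endpoints' difference, ∂[p,q] = q − p.
The 5×9 boundary matrix has rank 4 and Smith normal form diag(1,1,1,1).

Boundary ∂_2: C_2 → C_1 sends each 2-simplex [p,q,r] to [q,r] − [p,r] + [p,q]. For instance
  ∂bde = de − be + bd,
  ∂abc = bc − ac + ab.
This gives a 9×6 integer matrix of rank 5; reducing to Smith normal form yields diagonal entries (1,1,1,1,1).

Now H_k = ker ∂_k / im ∂_{k+1}, so:

  H_2: rank ker ∂_2 − rank ∂_3 = (6 − 5) − 0 = 1, and there is no ∂_3, so H_2 ≅ Z.

(K is a triangulation of the 2-sphere S^2.)

H_2 = Z.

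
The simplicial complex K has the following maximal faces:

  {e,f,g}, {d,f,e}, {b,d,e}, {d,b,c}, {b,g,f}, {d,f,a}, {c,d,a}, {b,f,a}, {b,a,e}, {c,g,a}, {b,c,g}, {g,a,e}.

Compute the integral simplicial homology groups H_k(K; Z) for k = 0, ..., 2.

H_0 ≅ Z,  H_1 ≅ Z/2,  H_2 = 0.

Fix the vertex order a < b < c < d < e < f < g and write every simplex with vertices in increasing order. Then dim K = 2 and the simplices of K are:

  0-simplices (7): a, b, c, d, e, f, g
  1-simplices (18): ab, ac, ad, ae, af, ag, bc, bd, be, bf, bg, cd, cg, de, df, ef, eg, fg
  2-simplices (12): abe, abf, acd, acg, adf, aeg, bcd, bcg, bde, bfg, def, efg

so the chain groups are C_0 ≅ Z^7, C_1 ≅ Z^18, C_2 ≅ Z^12.

The boundary map ∂_1: C_1 → C_0 is given by ∂[p,q] = [q] − [p].
As a 7×18 matrix over Z this has rank 6, with invariant factors (1,1,1,1,1,1).

Boundary ∂_2: C_2 → C_1 maps a triangle to the signed sum of its edges. For instance
  ∂bfg = fg − bg + bf,
  ∂adf = df − af + ad.
The 18×12 boundary matrix has rank 12 and Smith normal form diag(1,1,1,1,1,1,1,1,1,1,1,2).

Computing H_k = (kernel of ∂_k) / (image of ∂_{k+1}):

  H_0: rank C_0 − rank ∂_1 = 7 − 6 = 1, and the invariant factors of ∂_1 are all 1, so H_0 ≅ Z.
  H_1: rank ker ∂_1 − rank ∂_2 = (18 − 6) − 12 = 0, and ∂_2 has invariant factor 2 > 1, so H_1 ≅ Z/2.
  H_2: rank ker ∂_2 − rank ∂_3 = (12 − 12) − 0 = 0, and there is no ∂_3, so H_2 ≅ 0.

As a check, the Euler characteristic is 7 − 18 + 12 = 1, which agrees with 1 − 0 + 0 = 1.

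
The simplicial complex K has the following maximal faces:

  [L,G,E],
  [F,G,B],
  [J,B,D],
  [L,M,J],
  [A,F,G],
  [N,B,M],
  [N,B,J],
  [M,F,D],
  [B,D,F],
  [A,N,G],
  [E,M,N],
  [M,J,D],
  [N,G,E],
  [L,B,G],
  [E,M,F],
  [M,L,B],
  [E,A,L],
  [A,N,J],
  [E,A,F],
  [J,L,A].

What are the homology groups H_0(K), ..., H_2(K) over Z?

K has 10 vertices, 30 edges, 20 triangles.
rank ∂_0 = 0, rank ∂_1 = 9 ⇒ b_0 = 10 − 0 − 9 = 1; all invariant factors of ∂_1 are 1 so no torsion. So H_0 ≅ Z.
rank ∂_1 = 9, rank ∂_2 = 20 ⇒ b_1 = 30 − 9 − 20 = 1; ∂_2 has invariant factor(s) [2] giving torsion. So H_1 ≅ Z × Z/2.
rank ∂_2 = 20, rank ∂_3 = 0 ⇒ b_2 = 20 − 20 − 0 = 0. So H_2 ≅ 0.

H_0 ≅ Z,  H_1 ≅ Z × Z/2,  H_2 = 0.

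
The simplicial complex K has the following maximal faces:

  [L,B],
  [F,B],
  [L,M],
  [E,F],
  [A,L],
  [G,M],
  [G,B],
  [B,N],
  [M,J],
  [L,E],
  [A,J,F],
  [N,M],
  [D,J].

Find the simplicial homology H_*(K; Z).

Fix the vertex order A < B < D < E < F < G < J < L < M < N and write every simplex with vertices in increasing order. Then dim K = 2 and the simplices of K are:

  0-simplices (10): A, B, D, E, F, G, J, L, M, N
  1-simplices (15): AF, AJ, AL, BF, BG, BL, BN, DJ, EF, EL, FJ, GM, JM, LM, MN
  2-simplices (1): AFJ

Hence C_0 ≅ Z^10, C_1 ≅ Z^15, C_2 ≅ Z^1.

The boundary map ∂_1: C_1 → C_0 maps an edge to its endpoints' difference, ∂[p,q] = q − p. For instance
  ∂EF = F − E.
As a 10×15 matrix over Z this has rank 9, with invariant factors (1,1,1,1,1,1,1,1,1).

∂_2: C_2 → C_1 acts by ∂[p,q,r] = [q,r] − [p,r] + [p,q]. For instance
  ∂AFJ = FJ − AJ + AF.
As a 15×1 matrix over Z this has rank 1, with invariant factors (1).

From H_k ≅ ker(∂_k) / im(∂_{k+1}) we obtain:

  H_0: rank C_0 − rank ∂_1 = 10 − 9 = 1, and the invariant factors of ∂_1 are all 1, so H_0 ≅ Z.
  H_1: rank ker ∂_1 − rank ∂_2 = (15 − 9) − 1 = 5, and the invariant factors of ∂_2 are all 1, so H_1 ≅ Z^5.
  H_2: rank ker ∂_2 − rank ∂_3 = (1 − 1) − 0 = 0, and there is no ∂_3, so H_2 ≅ 0.

H_0 = Z,  H_1 = Z^5,  H_2 = 0.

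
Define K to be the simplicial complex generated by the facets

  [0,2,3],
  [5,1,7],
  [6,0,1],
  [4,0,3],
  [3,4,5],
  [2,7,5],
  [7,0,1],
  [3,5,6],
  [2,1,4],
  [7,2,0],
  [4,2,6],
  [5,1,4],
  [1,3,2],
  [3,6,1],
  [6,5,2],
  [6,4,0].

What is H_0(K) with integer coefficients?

Take the total order 0 < 1 < 2 < 3 < 4 < 5 < 6 < 7 on the vertex set. Then K (dimension 2) consists of the simplices:

  0-simplices (8): [0], [1], [2], [3], [4], [5], [6], [7]
  1-simplices (24): (24 of them)
  2-simplices (16): [0,1,6], [0,1,7], [0,2,3], [0,2,7], [0,3,4], [0,4,6], [1,2,3], [1,2,4], [1,3,6], [1,4,5], [1,5,7], [2,4,6], [2,5,6], [2,5,7], [3,4,5], [3,5,6]

giving chain groups C_0 ≅ Z^8, C_1 ≅ Z^24, C_2 ≅ Z^16.

∂_1: C_1 → C_0 is given by ∂[p,q] = [q] − [p]. For instance
  ∂[1,5] = [5] − [1].
As a 8×24 matrix over Z this has rank 7, with invariant factors (1,1,1,1,1,1,1).

The boundary map ∂_2: C_2 → C_1 sends each 2-simplex [p,q,r] to [q,r] − [p,r] + [p,q]. For instance
  ∂[3,5,6] = [5,6] − [3,6] + [3,5],
  ∂[2,4,6] = [4,6] − [2,6] + [2,4].
The resulting 24×16 matrix has rank 15, and its Smith normal form has invariant factors (1,1,1,1,1,1,1,1,1,1,1,1,1,1,1).

From H_k ≅ ker(∂_k) / im(∂_{k+1}) we obtain:

  H_0: rank C_0 − rank ∂_1 = 8 − 7 = 1, and the invariant factors of ∂_1 are all 1, so H_0 ≅ Z.

H_0 = Z.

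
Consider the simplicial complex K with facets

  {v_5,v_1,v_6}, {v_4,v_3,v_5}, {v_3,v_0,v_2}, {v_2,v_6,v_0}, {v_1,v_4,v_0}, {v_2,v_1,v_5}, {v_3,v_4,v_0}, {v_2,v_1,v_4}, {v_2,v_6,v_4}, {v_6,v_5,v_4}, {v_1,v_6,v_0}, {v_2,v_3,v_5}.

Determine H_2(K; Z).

We work with the vertex ordering v_0 < v_1 < v_2 < v_3 < v_4 < v_5 < v_6. The simplices of K, each written with vertices in increasing order, are:

  0-simplices (7): [v_0], [v_1], [v_2], [v_3], [v_4], [v_5], [v_6]
  1-simplices (18): (18 of them)
  2-simplices (12): (12 of them)

Hence C_0 ≅ Z^7, C_1 ≅ Z^18, C_2 ≅ Z^12.

∂_1: C_1 → C_0 sends each edge [p,q] (with p < q) to q − p. For instance
  ∂[v_0,v_2] = [v_2] − [v_0].
The resulting 7×18 matrix has rank 6, and its Smith normal form has invariant factors (1,1,1,1,1,1).

Boundary ∂_2: C_2 → C_1 sends each 2-simplex [p,q,r] to [q,r] − [p,r] + [p,q]. For instance
  ∂[v_1,v_5,v_6] = [v_5,v_6] − [v_1,v_6] + [v_1,v_5],
  ∂[v_4,v_5,v_6] = [v_5,v_6] − [v_4,v_6] + [v_4,v_5].
The 18×12 boundary matrix has rank 12 and Smith normal form diag(1,1,1,1,1,1,1,1,1,1,1,2).

Reading off H_k = ker ∂_k / im ∂_{k+1}:

  H_2: rank ker ∂_2 − rank ∂_3 = (12 − 12) − 0 = 0, and there is no ∂_3, so H_2 ≅ 0.

H_2 ≅ 0.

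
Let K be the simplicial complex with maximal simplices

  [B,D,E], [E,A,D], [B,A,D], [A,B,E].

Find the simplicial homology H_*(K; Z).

H_0 = Z,  H_1 = 0,  H_2 = Z.

We work with the vertex ordering A < B < D < E. The simplices of K, each written with vertices in increasing order, are:

  0-simplices (4): A, B, D, E
  1-simplices (6): AB, AD, AE, BD, BE, DE
  2-simplices (4): ABD, ABE, ADE, BDE

giving chain groups C_0 ≅ Z^4, C_1 ≅ Z^6, C_2 ≅ Z^4.

Boundary ∂_1: C_1 → C_0 is given by ∂[p,q] = [q] − [p]. For instance
  ∂AD = D − A.
As a 4×6 matrix over Z this has rank 3, with invariant factors (1,1,1).

The boundary map ∂_2: C_2 → C_1 maps a triangle to the signed sum of its edges. For instance
  ∂ABD = BD − AD + AB,
  ∂BDE = DE − BE + BD.
As a 6×4 matrix over Z this has rank 3, with invariant factors (1,1,1).

From H_k ≅ ker(∂_k) / im(∂_{k+1}) we obtain:

  H_0: rank C_0 − rank ∂_1 = 4 − 3 = 1, and the invariant factors of ∂_1 are all 1, so H_0 = Z.
  H_1: rank ker ∂_1 − rank ∂_2 = (6 − 3) − 3 = 0, and the invariant factors of ∂_2 are all 1, so H_1 = 0.
  H_2: rank ker ∂_2 − rank ∂_3 = (4 − 3) − 0 = 1, and there is no ∂_3, so H_2 = Z.

As a check, the Euler characteristic is 4 − 6 + 4 = 2, which agrees with 1 − 0 + 1 = 2.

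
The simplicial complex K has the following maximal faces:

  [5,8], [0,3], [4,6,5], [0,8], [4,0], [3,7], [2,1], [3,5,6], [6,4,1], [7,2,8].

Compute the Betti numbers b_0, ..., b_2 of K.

b_0 = 1, b_1 = 4, b_2 = 0.

K has 9 vertices, 16 edges, 4 triangles.
rank ∂_0 = 0, rank ∂_1 = 8 ⇒ b_0 = 9 − 0 − 8 = 1; all invariant factors of ∂_1 are 1 so no torsion. So H_0 = Z.
rank ∂_1 = 8, rank ∂_2 = 4 ⇒ b_1 = 16 − 8 − 4 = 4; all invariant factors of ∂_2 are 1 so no torsion. So H_1 = Z^4.
rank ∂_2 = 4, rank ∂_3 = 0 ⇒ b_2 = 4 − 4 − 0 = 0. So H_2 = 0.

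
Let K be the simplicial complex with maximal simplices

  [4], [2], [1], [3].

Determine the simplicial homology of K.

H_0 ≅ Z^4.

We work with the vertex ordering 1 < 2 < 3 < 4. The simplices of K, each written with vertices in increasing order, are:

  0-simplices (4): [1], [2], [3], [4]

Hence C_0 ≅ Z^4.

From H_k ≅ ker(∂_k) / im(∂_{k+1}) we obtain:

  H_0: rank C_0 − rank ∂_1 = 4 − 0 = 4, and there is no ∂_1, so H_0 ≅ Z^4.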